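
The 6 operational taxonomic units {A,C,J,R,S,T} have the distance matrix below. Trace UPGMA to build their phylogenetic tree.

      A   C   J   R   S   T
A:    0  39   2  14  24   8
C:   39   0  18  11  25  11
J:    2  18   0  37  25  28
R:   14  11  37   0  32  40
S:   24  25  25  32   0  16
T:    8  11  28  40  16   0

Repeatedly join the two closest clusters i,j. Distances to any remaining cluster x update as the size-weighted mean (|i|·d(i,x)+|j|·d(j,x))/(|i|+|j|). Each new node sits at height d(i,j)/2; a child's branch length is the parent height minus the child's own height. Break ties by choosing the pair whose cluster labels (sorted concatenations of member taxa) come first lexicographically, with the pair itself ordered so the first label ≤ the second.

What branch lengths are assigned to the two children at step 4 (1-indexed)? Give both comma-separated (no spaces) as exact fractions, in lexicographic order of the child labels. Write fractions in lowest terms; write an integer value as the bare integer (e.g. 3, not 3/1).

step 1: merge (A,J) at d=2; branch lengths A→1, J→1; new cluster AJ
  updated: d(AJ,C)=57/2, d(AJ,R)=51/2, d(AJ,S)=49/2, d(AJ,T)=18
step 2: merge (C,R) at d=11; branch lengths C→11/2, R→11/2; new cluster CR
  updated: d(AJ,CR)=27, d(CR,S)=57/2, d(CR,T)=51/2
step 3: merge (S,T) at d=16; branch lengths S→8, T→8; new cluster ST
  updated: d(AJ,ST)=85/4, d(CR,ST)=27
step 4: merge (AJ,ST) at d=85/4; branch lengths AJ→77/8, ST→21/8; new cluster AJST
  updated: d(AJST,CR)=27
step 5: merge (AJST,CR) at d=27; branch lengths AJST→23/8, CR→8; new cluster ACJRST
final tree: (((A:1,J:1):77/8,(S:8,T:8):21/8):23/8,(C:11/2,R:11/2):8)
total length: 417/8

77/8,21/8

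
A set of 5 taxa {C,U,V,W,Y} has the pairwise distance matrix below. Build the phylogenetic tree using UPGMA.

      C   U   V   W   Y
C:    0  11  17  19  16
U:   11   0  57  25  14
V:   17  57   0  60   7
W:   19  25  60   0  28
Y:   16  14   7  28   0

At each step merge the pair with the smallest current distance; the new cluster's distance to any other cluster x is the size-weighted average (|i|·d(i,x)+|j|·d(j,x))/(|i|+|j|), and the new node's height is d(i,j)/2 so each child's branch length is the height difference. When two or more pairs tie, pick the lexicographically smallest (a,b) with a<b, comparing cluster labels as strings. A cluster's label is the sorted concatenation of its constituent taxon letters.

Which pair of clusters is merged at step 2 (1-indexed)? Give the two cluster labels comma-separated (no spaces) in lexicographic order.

C,U

iteration 1: select V,Y (d=7); attach at lengths (7/2, 7/2); label the merged cluster VY
  updated: d(C,VY)=33/2, d(U,VY)=71/2, d(VY,W)=44
iteration 2: select C,U (d=11); attach at lengths (11/2, 11/2); label the merged cluster CU
  updated: d(CU,VY)=26, d(CU,W)=22
iteration 3: select CU,W (d=22); attach at lengths (11/2, 11); label the merged cluster CUW
  updated: d(CUW,VY)=32
iteration 4: select CUW,VY (d=32); attach at lengths (5, 25/2); label the merged cluster CUVWY
final tree: (((C:11/2,U:11/2):11/2,W:11):5,(V:7/2,Y:7/2):25/2)
total length: 52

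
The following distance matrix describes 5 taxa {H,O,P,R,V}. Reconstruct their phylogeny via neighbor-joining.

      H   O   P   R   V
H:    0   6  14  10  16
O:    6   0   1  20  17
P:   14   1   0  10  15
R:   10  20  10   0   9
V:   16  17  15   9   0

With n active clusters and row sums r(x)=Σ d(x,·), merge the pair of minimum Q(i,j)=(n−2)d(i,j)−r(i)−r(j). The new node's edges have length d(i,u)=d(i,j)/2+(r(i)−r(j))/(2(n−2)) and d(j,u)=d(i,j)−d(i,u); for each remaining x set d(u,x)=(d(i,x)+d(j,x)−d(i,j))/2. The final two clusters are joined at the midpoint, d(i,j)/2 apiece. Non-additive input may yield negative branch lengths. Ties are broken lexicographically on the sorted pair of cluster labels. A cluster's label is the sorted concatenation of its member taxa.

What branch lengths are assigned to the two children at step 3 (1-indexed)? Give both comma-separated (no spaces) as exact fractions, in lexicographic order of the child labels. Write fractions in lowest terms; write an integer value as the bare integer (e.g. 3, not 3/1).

19/4,11/4

step 1: merge (O,P) at d=1, Q=-81; branch lengths O→7/6, P→-1/6; new cluster OP
  updated: d(H,OP)=19/2, d(OP,R)=29/2, d(OP,V)=31/2
step 2: merge (H,OP) at d=19/2, Q=-56; branch lengths H→15/4, OP→23/4; new cluster HOP
  updated: d(HOP,R)=15/2, d(HOP,V)=11
step 3: merge (HOP,R) at d=15/2, Q=-55/2; branch lengths HOP→19/4, R→11/4; new cluster HOPR
  updated: d(HOPR,V)=25/4
step 4: merge (HOPR,V) at d=25/4; branch lengths HOPR→25/8, V→25/8; new cluster HOPRV
final tree: (((H:15/4,(O:7/6,P:-1/6):23/4):19/4,R:11/4):25/8,V:25/8)
total length: 97/4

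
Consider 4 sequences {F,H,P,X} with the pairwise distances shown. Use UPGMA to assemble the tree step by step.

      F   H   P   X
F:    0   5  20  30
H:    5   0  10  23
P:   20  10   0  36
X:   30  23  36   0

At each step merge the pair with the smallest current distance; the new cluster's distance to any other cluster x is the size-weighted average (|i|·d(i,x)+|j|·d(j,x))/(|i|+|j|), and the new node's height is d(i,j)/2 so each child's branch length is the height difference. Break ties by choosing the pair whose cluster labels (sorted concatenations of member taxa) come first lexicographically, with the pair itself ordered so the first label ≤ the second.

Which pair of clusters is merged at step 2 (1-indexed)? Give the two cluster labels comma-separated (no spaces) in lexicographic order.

FH,P

step 1: merge (F,H) at d=5; branch lengths F→5/2, H→5/2; new cluster FH
  updated: d(FH,P)=15, d(FH,X)=53/2
step 2: merge (FH,P) at d=15; branch lengths FH→5, P→15/2; new cluster FHP
  updated: d(FHP,X)=89/3
step 3: merge (FHP,X) at d=89/3; branch lengths FHP→22/3, X→89/6; new cluster FHPX
final tree: (((F:5/2,H:5/2):5,P:15/2):22/3,X:89/6)
total length: 119/3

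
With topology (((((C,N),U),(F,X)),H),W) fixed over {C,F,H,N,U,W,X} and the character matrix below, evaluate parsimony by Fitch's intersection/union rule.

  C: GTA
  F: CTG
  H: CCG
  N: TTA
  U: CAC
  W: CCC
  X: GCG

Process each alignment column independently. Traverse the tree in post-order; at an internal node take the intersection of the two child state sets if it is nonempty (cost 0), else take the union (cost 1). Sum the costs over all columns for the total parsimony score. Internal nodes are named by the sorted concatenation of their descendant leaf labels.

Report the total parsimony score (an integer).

9

[col 0] CN: children C:{G}, N:{T} ∪→ {G,T}; cost 1
[col 0] CNU: children CN:{G,T}, U:{C} ∪→ {C,G,T}; cost 1
[col 0] FX: children F:{C}, X:{G} ∪→ {C,G}; cost 1
[col 0] CFNUX: children CNU:{C,G,T}, FX:{C,G} ∩→ {C,G}; cost 0
[col 0] CFHNUX: children CFNUX:{C,G}, H:{C} ∩→ {C}; cost 0
[col 0] CFHNUWX: children CFHNUX:{C}, W:{C} ∩→ {C}; cost 0
[col 1] CN: children C:{T}, N:{T} ∩→ {T}; cost 0
[col 1] CNU: children CN:{T}, U:{A} ∪→ {A,T}; cost 1
[col 1] FX: children F:{T}, X:{C} ∪→ {C,T}; cost 1
[col 1] CFNUX: children CNU:{A,T}, FX:{C,T} ∩→ {T}; cost 0
[col 1] CFHNUX: children CFNUX:{T}, H:{C} ∪→ {C,T}; cost 1
[col 1] CFHNUWX: children CFHNUX:{C,T}, W:{C} ∩→ {C}; cost 0
[col 2] CN: children C:{A}, N:{A} ∩→ {A}; cost 0
[col 2] CNU: children CN:{A}, U:{C} ∪→ {A,C}; cost 1
[col 2] FX: children F:{G}, X:{G} ∩→ {G}; cost 0
[col 2] CFNUX: children CNU:{A,C}, FX:{G} ∪→ {A,C,G}; cost 1
[col 2] CFHNUX: children CFNUX:{A,C,G}, H:{G} ∩→ {G}; cost 0
[col 2] CFHNUWX: children CFHNUX:{G}, W:{C} ∪→ {C,G}; cost 1
per-site changes: [3, 3, 3]; total = 9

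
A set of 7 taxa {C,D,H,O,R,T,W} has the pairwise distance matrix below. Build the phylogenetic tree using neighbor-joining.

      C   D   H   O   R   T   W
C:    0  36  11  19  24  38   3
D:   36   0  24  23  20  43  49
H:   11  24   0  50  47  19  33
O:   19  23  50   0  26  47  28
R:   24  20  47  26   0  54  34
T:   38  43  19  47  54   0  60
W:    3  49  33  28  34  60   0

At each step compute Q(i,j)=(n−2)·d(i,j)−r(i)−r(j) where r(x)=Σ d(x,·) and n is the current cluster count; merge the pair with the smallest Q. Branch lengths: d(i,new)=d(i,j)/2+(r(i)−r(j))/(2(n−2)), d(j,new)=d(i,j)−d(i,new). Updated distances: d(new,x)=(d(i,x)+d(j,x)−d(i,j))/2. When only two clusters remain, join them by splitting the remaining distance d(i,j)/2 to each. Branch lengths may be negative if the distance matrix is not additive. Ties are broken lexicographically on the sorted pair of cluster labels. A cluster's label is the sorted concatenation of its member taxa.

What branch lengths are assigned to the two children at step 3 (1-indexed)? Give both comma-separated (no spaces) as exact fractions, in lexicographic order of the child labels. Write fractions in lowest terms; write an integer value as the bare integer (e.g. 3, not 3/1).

iteration 1: select H,T (d=19, Q=-350); attach at lengths (9/5, 86/5); label the merged cluster HT
  updated: d(C,HT)=15, d(D,HT)=24, d(HT,O)=39, d(HT,R)=41, d(HT,W)=37
iteration 2: select C,W (d=3, Q=-236); attach at lengths (-21/4, 33/4); label the merged cluster CW
  updated: d(CW,D)=41, d(CW,HT)=49/2, d(CW,O)=22, d(CW,R)=55/2
iteration 3: select CW,HT (d=49/2, Q=-170); attach at lengths (10, 29/2); label the merged cluster CHTW
  updated: d(CHTW,D)=81/4, d(CHTW,O)=73/4, d(CHTW,R)=22
iteration 4: select CHTW,O (d=73/4, Q=-365/4); attach at lengths (119/16, 173/16); label the merged cluster CHOTW
  updated: d(CHOTW,D)=25/2, d(CHOTW,R)=119/8
iteration 5: select CHOTW,D (d=25/2, Q=-379/8); attach at lengths (59/16, 141/16); label the merged cluster CDHOTW
  updated: d(CDHOTW,R)=179/16
iteration 6: select CDHOTW,R (d=179/16); attach at lengths (179/32, 179/32); label the merged cluster CDHORTW
final tree: (((((C:-21/4,W:33/4):10,(H:9/5,T:86/5):29/2):119/16,O:173/16):59/16,D:141/16):179/32,R:179/32)
total length: 1415/16

10,29/2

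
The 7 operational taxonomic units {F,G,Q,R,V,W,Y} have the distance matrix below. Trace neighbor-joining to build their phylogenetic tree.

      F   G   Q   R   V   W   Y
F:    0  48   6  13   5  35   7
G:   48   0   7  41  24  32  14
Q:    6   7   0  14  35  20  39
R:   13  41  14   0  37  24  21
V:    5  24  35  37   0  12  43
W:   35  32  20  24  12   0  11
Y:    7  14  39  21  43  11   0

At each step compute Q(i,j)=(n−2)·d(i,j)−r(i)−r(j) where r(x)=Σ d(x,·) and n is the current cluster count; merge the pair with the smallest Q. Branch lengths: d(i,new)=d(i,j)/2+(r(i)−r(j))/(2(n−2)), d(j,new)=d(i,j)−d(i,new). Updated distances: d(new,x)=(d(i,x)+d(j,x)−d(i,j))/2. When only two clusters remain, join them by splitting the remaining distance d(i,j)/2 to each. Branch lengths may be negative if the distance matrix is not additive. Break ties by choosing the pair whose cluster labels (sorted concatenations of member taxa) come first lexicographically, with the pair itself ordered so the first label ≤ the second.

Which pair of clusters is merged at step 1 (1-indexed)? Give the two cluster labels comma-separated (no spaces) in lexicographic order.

1. join G+Q (d=7, Q=-252) ⇒ GQ; edges |G|=8, |Q|=-1
  updated: d(F,GQ)=47/2, d(GQ,R)=24, d(GQ,V)=26, d(GQ,W)=45/2, d(GQ,Y)=23
2. join F+V (d=5, Q=-373/2) ⇒ FV; edges |F|=-39/16, |V|=119/16
  updated: d(FV,GQ)=89/4, d(FV,R)=45/2, d(FV,W)=21, d(FV,Y)=45/2
3. join W+Y (d=11, Q=-123) ⇒ WY; edges |W|=17/3, |Y|=16/3
  updated: d(FV,WY)=65/4, d(GQ,WY)=69/4, d(R,WY)=17
4. join FV+GQ (d=89/4, Q=-80) ⇒ FGQV; edges |FV|=21/2, |GQ|=47/4
  updated: d(FGQV,R)=97/8, d(FGQV,WY)=45/8
5. join FGQV+R (d=97/8, Q=-139/4) ⇒ FGQRV; edges |FGQV|=3/8, |R|=47/4
  updated: d(FGQRV,WY)=21/4
6. join FGQRV+WY (d=21/4) ⇒ FGQRVWY; edges |FGQRV|=21/8, |WY|=21/8
final tree: ((((F:-39/16,V:119/16):21/2,(G:8,Q:-1):47/4):3/8,R:47/4):21/8,(W:17/3,Y:16/3):21/8)
total length: 501/8

G,Q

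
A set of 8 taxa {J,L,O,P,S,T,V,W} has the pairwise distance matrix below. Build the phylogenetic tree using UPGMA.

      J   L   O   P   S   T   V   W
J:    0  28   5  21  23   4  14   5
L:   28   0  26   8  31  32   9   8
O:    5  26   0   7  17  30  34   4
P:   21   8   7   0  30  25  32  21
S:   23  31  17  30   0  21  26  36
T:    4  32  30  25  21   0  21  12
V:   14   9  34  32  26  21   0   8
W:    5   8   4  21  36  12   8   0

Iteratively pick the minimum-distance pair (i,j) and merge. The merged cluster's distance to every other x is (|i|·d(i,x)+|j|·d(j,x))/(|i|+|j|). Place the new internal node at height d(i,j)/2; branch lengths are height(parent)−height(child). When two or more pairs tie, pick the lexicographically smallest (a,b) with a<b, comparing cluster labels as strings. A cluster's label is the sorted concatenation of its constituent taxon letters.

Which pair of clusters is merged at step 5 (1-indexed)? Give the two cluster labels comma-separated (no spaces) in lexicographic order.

JOTW,V

1. join J+T (d=4) ⇒ JT; edges |J|=2, |T|=2
  updated: d(JT,L)=30, d(JT,O)=35/2, d(JT,P)=23, d(JT,S)=22, d(JT,V)=35/2, d(JT,W)=17/2
2. join O+W (d=4) ⇒ OW; edges |O|=2, |W|=2
  updated: d(JT,OW)=13, d(L,OW)=17, d(OW,P)=14, d(OW,S)=53/2, d(OW,V)=21
3. join L+P (d=8) ⇒ LP; edges |L|=4, |P|=4
  updated: d(JT,LP)=53/2, d(LP,OW)=31/2, d(LP,S)=61/2, d(LP,V)=41/2
4. join JT+OW (d=13) ⇒ JOTW; edges |JT|=9/2, |OW|=9/2
  updated: d(JOTW,LP)=21, d(JOTW,S)=97/4, d(JOTW,V)=77/4
5. join JOTW+V (d=77/4) ⇒ JOTVW; edges |JOTW|=25/8, |V|=77/8
  updated: d(JOTVW,LP)=209/10, d(JOTVW,S)=123/5
6. join JOTVW+LP (d=209/10) ⇒ JLOPTVW; edges |JOTVW|=33/40, |LP|=129/20
  updated: d(JLOPTVW,S)=184/7
7. join JLOPTVW+S (d=184/7) ⇒ JLOPSTVW; edges |JLOPTVW|=377/140, |S|=92/7
final tree: (((((J:2,T:2):9/2,(O:2,W:2):9/2):25/8,V:77/8):33/40,(L:4,P:4):129/20):377/140,S:92/7)
total length: 17041/280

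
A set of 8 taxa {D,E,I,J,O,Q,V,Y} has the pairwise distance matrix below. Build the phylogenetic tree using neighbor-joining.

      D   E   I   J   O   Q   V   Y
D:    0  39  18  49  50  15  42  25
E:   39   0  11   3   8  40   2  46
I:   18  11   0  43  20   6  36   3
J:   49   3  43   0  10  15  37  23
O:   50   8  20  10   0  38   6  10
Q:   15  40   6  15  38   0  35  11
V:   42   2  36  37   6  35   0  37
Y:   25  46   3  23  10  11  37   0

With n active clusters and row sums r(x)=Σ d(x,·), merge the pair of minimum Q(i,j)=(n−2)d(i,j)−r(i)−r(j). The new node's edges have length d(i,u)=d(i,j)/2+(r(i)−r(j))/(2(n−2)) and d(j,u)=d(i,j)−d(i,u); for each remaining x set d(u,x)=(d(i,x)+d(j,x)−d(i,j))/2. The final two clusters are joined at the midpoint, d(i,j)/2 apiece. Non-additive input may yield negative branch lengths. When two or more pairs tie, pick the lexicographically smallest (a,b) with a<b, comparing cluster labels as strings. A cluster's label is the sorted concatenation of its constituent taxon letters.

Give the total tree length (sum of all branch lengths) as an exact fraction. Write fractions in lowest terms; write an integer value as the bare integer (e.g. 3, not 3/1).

1. join E+V (d=2, Q=-332) ⇒ EV; edges |E|=-17/6, |V|=29/6
  updated: d(D,EV)=79/2, d(EV,I)=45/2, d(EV,J)=19, d(EV,O)=6, d(EV,Q)=73/2, d(EV,Y)=81/2
2. join EV+O (d=6, Q=-268) ⇒ EOV; edges |EV|=6, |O|=0
  updated: d(D,EOV)=167/4, d(EOV,I)=73/4, d(EOV,J)=23/2, d(EOV,Q)=137/4, d(EOV,Y)=89/4
3. join EOV+J (d=23/2, Q=-447/2) ⇒ EJOV; edges |EOV|=65/16, |J|=119/16
  updated: d(D,EJOV)=317/8, d(EJOV,I)=199/8, d(EJOV,Q)=151/8, d(EJOV,Y)=135/8
4. join EJOV+Y (d=135/8, Q=-211/2) ⇒ EJOVY; edges |EJOV|=95/6, |Y|=25/24
  updated: d(D,EJOVY)=191/8, d(EJOVY,I)=11/2, d(EJOVY,Q)=13/2
5. join D+Q (d=15, Q=-435/8) ⇒ DQ; edges |D|=475/32, |Q|=5/32
  updated: d(DQ,EJOVY)=123/16, d(DQ,I)=9/2
6. join DQ+EJOVY (d=123/16, Q=-283/16) ⇒ DEJOQVY; edges |DQ|=107/32, |EJOVY|=139/32
  updated: d(DEJOQVY,I)=37/32
7. join DEJOQVY+I (d=37/32) ⇒ DEIJOQVY; edges |DEJOQVY|=37/64, |I|=37/64
final tree: (((D:475/32,Q:5/32):107/32,((((E:-17/6,V:29/6):6,O:0):65/16,J:119/16):95/6,Y:25/24):139/32):37/64,I:37/64)
total length: 1927/32

1927/32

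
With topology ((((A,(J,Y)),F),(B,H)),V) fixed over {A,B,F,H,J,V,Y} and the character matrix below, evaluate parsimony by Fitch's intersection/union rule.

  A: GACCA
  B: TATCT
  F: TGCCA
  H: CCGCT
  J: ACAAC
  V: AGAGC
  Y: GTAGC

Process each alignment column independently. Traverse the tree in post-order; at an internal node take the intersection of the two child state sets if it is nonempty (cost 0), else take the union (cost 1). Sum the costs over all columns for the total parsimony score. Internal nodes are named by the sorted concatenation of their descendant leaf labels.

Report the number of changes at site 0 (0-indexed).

JY@0: {A} ∪ {G} = {A,G} (union, +1)
AJY@0: {G} ∩ {A,G} = {G} (intersection, +0)
AFJY@0: {G} ∪ {T} = {G,T} (union, +1)
BH@0: {T} ∪ {C} = {C,T} (union, +1)
ABFHJY@0: {G,T} ∩ {C,T} = {T} (intersection, +0)
ABFHJVY@0: {T} ∪ {A} = {A,T} (union, +1)
JY@1: {C} ∪ {T} = {C,T} (union, +1)
AJY@1: {A} ∪ {C,T} = {A,C,T} (union, +1)
AFJY@1: {A,C,T} ∪ {G} = {A,C,G,T} (union, +1)
BH@1: {A} ∪ {C} = {A,C} (union, +1)
ABFHJY@1: {A,C,G,T} ∩ {A,C} = {A,C} (intersection, +0)
ABFHJVY@1: {A,C} ∪ {G} = {A,C,G} (union, +1)
JY@2: {A} ∩ {A} = {A} (intersection, +0)
AJY@2: {C} ∪ {A} = {A,C} (union, +1)
AFJY@2: {A,C} ∩ {C} = {C} (intersection, +0)
BH@2: {T} ∪ {G} = {G,T} (union, +1)
ABFHJY@2: {C} ∪ {G,T} = {C,G,T} (union, +1)
ABFHJVY@2: {C,G,T} ∪ {A} = {A,C,G,T} (union, +1)
JY@3: {A} ∪ {G} = {A,G} (union, +1)
AJY@3: {C} ∪ {A,G} = {A,C,G} (union, +1)
AFJY@3: {A,C,G} ∩ {C} = {C} (intersection, +0)
BH@3: {C} ∩ {C} = {C} (intersection, +0)
ABFHJY@3: {C} ∩ {C} = {C} (intersection, +0)
ABFHJVY@3: {C} ∪ {G} = {C,G} (union, +1)
JY@4: {C} ∩ {C} = {C} (intersection, +0)
AJY@4: {A} ∪ {C} = {A,C} (union, +1)
AFJY@4: {A,C} ∩ {A} = {A} (intersection, +0)
BH@4: {T} ∩ {T} = {T} (intersection, +0)
ABFHJY@4: {A} ∪ {T} = {A,T} (union, +1)
ABFHJVY@4: {A,T} ∪ {C} = {A,C,T} (union, +1)
per-site changes: [4, 5, 4, 3, 3]; total = 19

4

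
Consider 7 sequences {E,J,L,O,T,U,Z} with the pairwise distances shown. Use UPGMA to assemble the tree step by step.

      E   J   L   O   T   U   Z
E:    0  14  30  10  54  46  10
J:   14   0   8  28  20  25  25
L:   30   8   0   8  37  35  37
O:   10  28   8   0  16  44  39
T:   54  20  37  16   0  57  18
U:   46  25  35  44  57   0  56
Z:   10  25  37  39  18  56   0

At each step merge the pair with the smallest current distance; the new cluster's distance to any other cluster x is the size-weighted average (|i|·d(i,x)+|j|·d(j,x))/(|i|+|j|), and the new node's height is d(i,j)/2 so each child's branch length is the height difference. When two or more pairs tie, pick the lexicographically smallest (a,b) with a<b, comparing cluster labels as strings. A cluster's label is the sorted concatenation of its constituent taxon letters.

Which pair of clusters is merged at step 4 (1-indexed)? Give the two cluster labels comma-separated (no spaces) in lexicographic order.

iteration 1: select J,L (d=8); attach at lengths (4, 4); label the merged cluster JL
  updated: d(E,JL)=22, d(JL,O)=18, d(JL,T)=57/2, d(JL,U)=30, d(JL,Z)=31
iteration 2: select E,O (d=10); attach at lengths (5, 5); label the merged cluster EO
  updated: d(EO,JL)=20, d(EO,T)=35, d(EO,U)=45, d(EO,Z)=49/2
iteration 3: select T,Z (d=18); attach at lengths (9, 9); label the merged cluster TZ
  updated: d(EO,TZ)=119/4, d(JL,TZ)=119/4, d(TZ,U)=113/2
iteration 4: select EO,JL (d=20); attach at lengths (5, 6); label the merged cluster EJLO
  updated: d(EJLO,TZ)=119/4, d(EJLO,U)=75/2
iteration 5: select EJLO,TZ (d=119/4); attach at lengths (39/8, 47/8); label the merged cluster EJLOTZ
  updated: d(EJLOTZ,U)=263/6
iteration 6: select EJLOTZ,U (d=263/6); attach at lengths (169/24, 263/12); label the merged cluster EJLOTUZ
final tree: ((((E:5,O:5):5,(J:4,L:4):6):39/8,(T:9,Z:9):47/8):169/24,U:263/12)
total length: 2081/24

EO,JL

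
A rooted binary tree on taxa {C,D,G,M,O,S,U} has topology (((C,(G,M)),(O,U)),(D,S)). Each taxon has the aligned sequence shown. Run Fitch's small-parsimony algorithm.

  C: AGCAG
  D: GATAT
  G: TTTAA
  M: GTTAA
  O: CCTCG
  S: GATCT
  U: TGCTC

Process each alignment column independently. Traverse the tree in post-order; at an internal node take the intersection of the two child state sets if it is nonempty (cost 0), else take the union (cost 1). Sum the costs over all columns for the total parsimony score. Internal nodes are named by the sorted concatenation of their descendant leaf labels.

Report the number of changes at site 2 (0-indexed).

GM@0: {T} ∪ {G} = {G,T} (union, +1)
CGM@0: {A} ∪ {G,T} = {A,G,T} (union, +1)
OU@0: {C} ∪ {T} = {C,T} (union, +1)
CGMOU@0: {A,G,T} ∩ {C,T} = {T} (intersection, +0)
DS@0: {G} ∩ {G} = {G} (intersection, +0)
CDGMOSU@0: {T} ∪ {G} = {G,T} (union, +1)
GM@1: {T} ∩ {T} = {T} (intersection, +0)
CGM@1: {G} ∪ {T} = {G,T} (union, +1)
OU@1: {C} ∪ {G} = {C,G} (union, +1)
CGMOU@1: {G,T} ∩ {C,G} = {G} (intersection, +0)
DS@1: {A} ∩ {A} = {A} (intersection, +0)
CDGMOSU@1: {G} ∪ {A} = {A,G} (union, +1)
GM@2: {T} ∩ {T} = {T} (intersection, +0)
CGM@2: {C} ∪ {T} = {C,T} (union, +1)
OU@2: {T} ∪ {C} = {C,T} (union, +1)
CGMOU@2: {C,T} ∩ {C,T} = {C,T} (intersection, +0)
DS@2: {T} ∩ {T} = {T} (intersection, +0)
CDGMOSU@2: {C,T} ∩ {T} = {T} (intersection, +0)
GM@3: {A} ∩ {A} = {A} (intersection, +0)
CGM@3: {A} ∩ {A} = {A} (intersection, +0)
OU@3: {C} ∪ {T} = {C,T} (union, +1)
CGMOU@3: {A} ∪ {C,T} = {A,C,T} (union, +1)
DS@3: {A} ∪ {C} = {A,C} (union, +1)
CDGMOSU@3: {A,C,T} ∩ {A,C} = {A,C} (intersection, +0)
GM@4: {A} ∩ {A} = {A} (intersection, +0)
CGM@4: {G} ∪ {A} = {A,G} (union, +1)
OU@4: {G} ∪ {C} = {C,G} (union, +1)
CGMOU@4: {A,G} ∩ {C,G} = {G} (intersection, +0)
DS@4: {T} ∩ {T} = {T} (intersection, +0)
CDGMOSU@4: {G} ∪ {T} = {G,T} (union, +1)
per-site changes: [4, 3, 2, 3, 3]; total = 15

2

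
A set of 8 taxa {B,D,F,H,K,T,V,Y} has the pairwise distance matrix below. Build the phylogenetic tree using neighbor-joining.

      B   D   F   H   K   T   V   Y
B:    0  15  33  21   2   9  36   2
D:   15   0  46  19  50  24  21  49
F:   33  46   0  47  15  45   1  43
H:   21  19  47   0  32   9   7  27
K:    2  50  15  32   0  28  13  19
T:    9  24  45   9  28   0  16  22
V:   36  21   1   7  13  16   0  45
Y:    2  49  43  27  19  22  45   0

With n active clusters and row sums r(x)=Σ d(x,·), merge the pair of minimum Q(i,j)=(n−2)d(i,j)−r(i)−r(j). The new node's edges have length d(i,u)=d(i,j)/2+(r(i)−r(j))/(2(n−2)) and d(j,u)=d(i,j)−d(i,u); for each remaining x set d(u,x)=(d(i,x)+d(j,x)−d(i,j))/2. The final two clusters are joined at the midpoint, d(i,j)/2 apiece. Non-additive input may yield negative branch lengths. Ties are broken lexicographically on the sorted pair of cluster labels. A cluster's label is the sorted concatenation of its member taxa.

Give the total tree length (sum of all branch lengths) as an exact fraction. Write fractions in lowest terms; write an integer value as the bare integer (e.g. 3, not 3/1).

step 1: merge (F,V) at d=1, Q=-363; branch lengths F→97/12, V→-85/12; new cluster FV
  updated: d(B,FV)=34, d(D,FV)=33, d(FV,H)=53/2, d(FV,K)=27/2, d(FV,T)=30, d(FV,Y)=87/2
step 2: merge (FV,K) at d=27/2, Q=-515/2; branch lengths FV→207/20, K→63/20; new cluster FKV
  updated: d(B,FKV)=45/4, d(D,FKV)=139/4, d(FKV,H)=45/2, d(FKV,T)=89/4, d(FKV,Y)=49/2
step 3: merge (B,Y) at d=2, Q=-699/4; branch lengths B→-233/32, Y→297/32; new cluster BY
  updated: d(BY,D)=31, d(BY,FKV)=135/8, d(BY,H)=23, d(BY,T)=29/2
step 4: merge (BY,FKV) at d=135/8, Q=-1049/8; branch lengths BY→317/48, FKV→493/48; new cluster BFKVY
  updated: d(BFKVY,D)=391/16, d(BFKVY,H)=229/16, d(BFKVY,T)=159/16
step 5: merge (BFKVY,T) at d=159/16, Q=-287/4; branch lengths BFKVY→205/32, T→113/32; new cluster BFKTVY
  updated: d(BFKTVY,D)=77/4, d(BFKTVY,H)=107/16
step 6: merge (BFKTVY,D) at d=77/4, Q=-719/16; branch lengths BFKTVY→111/32, D→505/32; new cluster BDFKTVY
  updated: d(BDFKTVY,H)=103/32
step 7: merge (BDFKTVY,H) at d=103/32; branch lengths BDFKTVY→103/64, H→103/64; new cluster BDFHKTVY
final tree: (((((B:-233/32,Y:297/32):317/48,((F:97/12,V:-85/12):207/20,K:63/20):493/48):205/32,T:113/32):111/32,D:505/32):103/64,H:103/64)
total length: 2105/32

2105/32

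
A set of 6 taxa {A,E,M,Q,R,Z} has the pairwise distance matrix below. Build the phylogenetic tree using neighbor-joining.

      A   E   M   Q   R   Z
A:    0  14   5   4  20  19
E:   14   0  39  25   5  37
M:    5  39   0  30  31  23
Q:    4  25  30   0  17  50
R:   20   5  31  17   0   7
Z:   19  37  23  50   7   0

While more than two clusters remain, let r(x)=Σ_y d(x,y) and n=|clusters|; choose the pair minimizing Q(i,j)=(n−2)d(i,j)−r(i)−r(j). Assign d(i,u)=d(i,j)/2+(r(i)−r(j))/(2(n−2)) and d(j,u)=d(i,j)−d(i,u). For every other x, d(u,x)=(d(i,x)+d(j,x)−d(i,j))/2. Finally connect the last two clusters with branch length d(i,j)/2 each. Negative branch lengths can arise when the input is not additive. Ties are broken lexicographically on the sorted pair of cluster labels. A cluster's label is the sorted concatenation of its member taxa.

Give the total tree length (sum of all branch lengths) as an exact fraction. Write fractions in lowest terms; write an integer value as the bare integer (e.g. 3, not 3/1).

1. join R+Z (d=7, Q=-188) ⇒ RZ; edges |R|=-7/2, |Z|=21/2
  updated: d(A,RZ)=16, d(E,RZ)=35/2, d(M,RZ)=47/2, d(Q,RZ)=30
2. join E+RZ (d=35/2, Q=-130) ⇒ ERZ; edges |E|=61/6, |RZ|=22/3
  updated: d(A,ERZ)=25/4, d(ERZ,M)=45/2, d(ERZ,Q)=75/4
3. join A+M (d=5, Q=-251/4) ⇒ AM; edges |A|=-129/16, |M|=209/16
  updated: d(AM,ERZ)=95/8, d(AM,Q)=29/2
4. join AM+ERZ (d=95/8, Q=-361/8) ⇒ AEMRZ; edges |AM|=61/16, |ERZ|=129/16
  updated: d(AEMRZ,Q)=171/16
5. join AEMRZ+Q (d=171/16) ⇒ AEMQRZ; edges |AEMRZ|=171/32, |Q|=171/32
final tree: (((A:-129/16,M:209/16):61/16,(E:61/6,(R:-7/2,Z:21/2):22/3):129/16):171/32,Q:171/32)
total length: 833/16

833/16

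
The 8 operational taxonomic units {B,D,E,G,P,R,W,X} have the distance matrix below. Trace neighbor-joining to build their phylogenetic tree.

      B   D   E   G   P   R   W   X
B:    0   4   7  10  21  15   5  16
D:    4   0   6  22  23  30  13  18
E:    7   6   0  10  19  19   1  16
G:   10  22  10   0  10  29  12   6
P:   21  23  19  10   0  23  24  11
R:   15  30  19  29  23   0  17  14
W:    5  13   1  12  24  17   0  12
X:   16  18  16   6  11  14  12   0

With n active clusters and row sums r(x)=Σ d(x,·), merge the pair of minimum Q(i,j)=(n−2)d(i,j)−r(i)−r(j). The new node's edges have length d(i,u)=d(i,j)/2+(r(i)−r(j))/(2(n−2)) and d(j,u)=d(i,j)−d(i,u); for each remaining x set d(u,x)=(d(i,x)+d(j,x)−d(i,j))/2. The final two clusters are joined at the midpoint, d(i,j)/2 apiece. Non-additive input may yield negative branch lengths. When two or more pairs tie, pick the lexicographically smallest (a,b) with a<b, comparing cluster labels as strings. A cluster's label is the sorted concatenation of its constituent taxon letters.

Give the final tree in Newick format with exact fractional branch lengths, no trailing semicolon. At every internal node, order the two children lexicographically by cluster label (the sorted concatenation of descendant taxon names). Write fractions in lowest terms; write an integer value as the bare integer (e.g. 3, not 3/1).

((((B:-7/6,D:31/6):119/32,(((G:12/5,P:38/5):25/16,X:31/16):97/24,R:281/24):145/32):49/32,E:5/32):27/64,W:27/64)

iteration 1: select B,D (d=4, Q=-170); attach at lengths (-7/6, 31/6); label the merged cluster BD
  updated: d(BD,E)=9/2, d(BD,G)=14, d(BD,P)=20, d(BD,R)=41/2, d(BD,W)=7, d(BD,X)=15
iteration 2: select G,P (d=10, Q=-138); attach at lengths (12/5, 38/5); label the merged cluster GP
  updated: d(BD,GP)=12, d(E,GP)=19/2, d(GP,R)=21, d(GP,W)=13, d(GP,X)=7/2
iteration 3: select GP,X (d=7/2, Q=-211/2); attach at lengths (25/16, 31/16); label the merged cluster GPX
  updated: d(BD,GPX)=47/4, d(E,GPX)=11, d(GPX,R)=63/4, d(GPX,W)=43/4
iteration 4: select GPX,R (d=63/4, Q=-297/4); attach at lengths (97/24, 281/24); label the merged cluster GPRX
  updated: d(BD,GPRX)=33/4, d(E,GPRX)=57/8, d(GPRX,W)=6
iteration 5: select BD,GPRX (d=33/4, Q=-197/8); attach at lengths (119/32, 145/32); label the merged cluster BDGPRX
  updated: d(BDGPRX,E)=27/16, d(BDGPRX,W)=19/8
iteration 6: select BDGPRX,E (d=27/16, Q=-81/16); attach at lengths (49/32, 5/32); label the merged cluster BDEGPRX
  updated: d(BDEGPRX,W)=27/32
iteration 7: select BDEGPRX,W (d=27/32); attach at lengths (27/64, 27/64); label the merged cluster BDEGPRWX
final tree: ((((B:-7/6,D:31/6):119/32,(((G:12/5,P:38/5):25/16,X:31/16):97/24,R:281/24):145/32):49/32,E:5/32):27/64,W:27/64)
total length: 1409/32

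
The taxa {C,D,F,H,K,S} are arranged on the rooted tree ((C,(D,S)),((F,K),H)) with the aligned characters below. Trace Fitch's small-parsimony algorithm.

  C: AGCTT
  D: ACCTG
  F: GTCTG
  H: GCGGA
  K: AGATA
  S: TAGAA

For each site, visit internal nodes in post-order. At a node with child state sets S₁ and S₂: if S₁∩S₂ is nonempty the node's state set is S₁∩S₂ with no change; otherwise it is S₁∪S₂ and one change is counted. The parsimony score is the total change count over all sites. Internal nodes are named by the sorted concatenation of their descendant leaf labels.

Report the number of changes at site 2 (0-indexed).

3

DS@0: {A} ∪ {T} = {A,T} (union, +1)
CDS@0: {A} ∩ {A,T} = {A} (intersection, +0)
FK@0: {G} ∪ {A} = {A,G} (union, +1)
FHK@0: {A,G} ∩ {G} = {G} (intersection, +0)
CDFHKS@0: {A} ∪ {G} = {A,G} (union, +1)
DS@1: {C} ∪ {A} = {A,C} (union, +1)
CDS@1: {G} ∪ {A,C} = {A,C,G} (union, +1)
FK@1: {T} ∪ {G} = {G,T} (union, +1)
FHK@1: {G,T} ∪ {C} = {C,G,T} (union, +1)
CDFHKS@1: {A,C,G} ∩ {C,G,T} = {C,G} (intersection, +0)
DS@2: {C} ∪ {G} = {C,G} (union, +1)
CDS@2: {C} ∩ {C,G} = {C} (intersection, +0)
FK@2: {C} ∪ {A} = {A,C} (union, +1)
FHK@2: {A,C} ∪ {G} = {A,C,G} (union, +1)
CDFHKS@2: {C} ∩ {A,C,G} = {C} (intersection, +0)
DS@3: {T} ∪ {A} = {A,T} (union, +1)
CDS@3: {T} ∩ {A,T} = {T} (intersection, +0)
FK@3: {T} ∩ {T} = {T} (intersection, +0)
FHK@3: {T} ∪ {G} = {G,T} (union, +1)
CDFHKS@3: {T} ∩ {G,T} = {T} (intersection, +0)
DS@4: {G} ∪ {A} = {A,G} (union, +1)
CDS@4: {T} ∪ {A,G} = {A,G,T} (union, +1)
FK@4: {G} ∪ {A} = {A,G} (union, +1)
FHK@4: {A,G} ∩ {A} = {A} (intersection, +0)
CDFHKS@4: {A,G,T} ∩ {A} = {A} (intersection, +0)
per-site changes: [3, 4, 3, 2, 3]; total = 15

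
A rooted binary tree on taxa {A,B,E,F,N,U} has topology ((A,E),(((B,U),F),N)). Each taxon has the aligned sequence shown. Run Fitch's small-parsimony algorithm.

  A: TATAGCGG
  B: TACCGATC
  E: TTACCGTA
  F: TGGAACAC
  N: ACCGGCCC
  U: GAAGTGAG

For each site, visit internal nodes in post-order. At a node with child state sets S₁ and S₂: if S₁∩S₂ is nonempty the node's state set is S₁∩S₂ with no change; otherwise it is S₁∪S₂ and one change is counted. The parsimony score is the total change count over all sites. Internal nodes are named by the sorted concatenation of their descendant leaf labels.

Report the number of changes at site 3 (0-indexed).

site 0, node AE: A={T} ∩ E={T} → {T} (+0)
site 0, node BU: B={T} ∪ U={G} → {G,T} (+1)
site 0, node BFU: BU={G,T} ∩ F={T} → {T} (+0)
site 0, node BFNU: BFU={T} ∪ N={A} → {A,T} (+1)
site 0, node ABEFNU: AE={T} ∩ BFNU={A,T} → {T} (+0)
site 1, node AE: A={A} ∪ E={T} → {A,T} (+1)
site 1, node BU: B={A} ∩ U={A} → {A} (+0)
site 1, node BFU: BU={A} ∪ F={G} → {A,G} (+1)
site 1, node BFNU: BFU={A,G} ∪ N={C} → {A,C,G} (+1)
site 1, node ABEFNU: AE={A,T} ∩ BFNU={A,C,G} → {A} (+0)
site 2, node AE: A={T} ∪ E={A} → {A,T} (+1)
site 2, node BU: B={C} ∪ U={A} → {A,C} (+1)
site 2, node BFU: BU={A,C} ∪ F={G} → {A,C,G} (+1)
site 2, node BFNU: BFU={A,C,G} ∩ N={C} → {C} (+0)
site 2, node ABEFNU: AE={A,T} ∪ BFNU={C} → {A,C,T} (+1)
site 3, node AE: A={A} ∪ E={C} → {A,C} (+1)
site 3, node BU: B={C} ∪ U={G} → {C,G} (+1)
site 3, node BFU: BU={C,G} ∪ F={A} → {A,C,G} (+1)
site 3, node BFNU: BFU={A,C,G} ∩ N={G} → {G} (+0)
site 3, node ABEFNU: AE={A,C} ∪ BFNU={G} → {A,C,G} (+1)
site 4, node AE: A={G} ∪ E={C} → {C,G} (+1)
site 4, node BU: B={G} ∪ U={T} → {G,T} (+1)
site 4, node BFU: BU={G,T} ∪ F={A} → {A,G,T} (+1)
site 4, node BFNU: BFU={A,G,T} ∩ N={G} → {G} (+0)
site 4, node ABEFNU: AE={C,G} ∩ BFNU={G} → {G} (+0)
site 5, node AE: A={C} ∪ E={G} → {C,G} (+1)
site 5, node BU: B={A} ∪ U={G} → {A,G} (+1)
site 5, node BFU: BU={A,G} ∪ F={C} → {A,C,G} (+1)
site 5, node BFNU: BFU={A,C,G} ∩ N={C} → {C} (+0)
site 5, node ABEFNU: AE={C,G} ∩ BFNU={C} → {C} (+0)
site 6, node AE: A={G} ∪ E={T} → {G,T} (+1)
site 6, node BU: B={T} ∪ U={A} → {A,T} (+1)
site 6, node BFU: BU={A,T} ∩ F={A} → {A} (+0)
site 6, node BFNU: BFU={A} ∪ N={C} → {A,C} (+1)
site 6, node ABEFNU: AE={G,T} ∪ BFNU={A,C} → {A,C,G,T} (+1)
site 7, node AE: A={G} ∪ E={A} → {A,G} (+1)
site 7, node BU: B={C} ∪ U={G} → {C,G} (+1)
site 7, node BFU: BU={C,G} ∩ F={C} → {C} (+0)
site 7, node BFNU: BFU={C} ∩ N={C} → {C} (+0)
site 7, node ABEFNU: AE={A,G} ∪ BFNU={C} → {A,C,G} (+1)
per-site changes: [2, 3, 4, 4, 3, 3, 4, 3]; total = 26

4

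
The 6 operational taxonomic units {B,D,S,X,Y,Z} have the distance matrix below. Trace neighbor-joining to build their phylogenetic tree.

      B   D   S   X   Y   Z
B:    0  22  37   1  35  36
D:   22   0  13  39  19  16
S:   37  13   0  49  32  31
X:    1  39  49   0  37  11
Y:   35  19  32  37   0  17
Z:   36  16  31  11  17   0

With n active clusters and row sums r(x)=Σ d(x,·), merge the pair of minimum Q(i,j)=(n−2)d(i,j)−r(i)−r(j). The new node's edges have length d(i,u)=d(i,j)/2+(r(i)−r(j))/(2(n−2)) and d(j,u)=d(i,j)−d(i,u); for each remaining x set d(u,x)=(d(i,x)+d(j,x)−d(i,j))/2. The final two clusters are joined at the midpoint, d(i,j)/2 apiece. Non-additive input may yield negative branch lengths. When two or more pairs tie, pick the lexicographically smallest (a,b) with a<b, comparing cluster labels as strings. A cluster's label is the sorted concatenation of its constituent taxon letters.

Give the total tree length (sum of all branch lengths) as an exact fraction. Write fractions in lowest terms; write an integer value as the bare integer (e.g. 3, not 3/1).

1. join B+X (d=1, Q=-264) ⇒ BX; edges |B|=-1/4, |X|=5/4
  updated: d(BX,D)=30, d(BX,S)=85/2, d(BX,Y)=71/2, d(BX,Z)=23
2. join D+S (d=13, Q=-315/2) ⇒ DS; edges |D|=-1/4, |S|=53/4
  updated: d(BX,DS)=119/4, d(DS,Y)=19, d(DS,Z)=17
3. join BX+Z (d=23, Q=-397/4) ⇒ BXZ; edges |BX|=309/16, |Z|=59/16
  updated: d(BXZ,DS)=95/8, d(BXZ,Y)=59/4
4. join BXZ+DS (d=95/8, Q=-365/8) ⇒ BDSXZ; edges |BXZ|=61/16, |DS|=129/16
  updated: d(BDSXZ,Y)=175/16
5. join BDSXZ+Y (d=175/16) ⇒ BDSXYZ; edges |BDSXZ|=175/32, |Y|=175/32
final tree: ((((B:-1/4,X:5/4):309/16,Z:59/16):61/16,(D:-1/4,S:53/4):129/16):175/32,Y:175/32)
total length: 957/16

957/16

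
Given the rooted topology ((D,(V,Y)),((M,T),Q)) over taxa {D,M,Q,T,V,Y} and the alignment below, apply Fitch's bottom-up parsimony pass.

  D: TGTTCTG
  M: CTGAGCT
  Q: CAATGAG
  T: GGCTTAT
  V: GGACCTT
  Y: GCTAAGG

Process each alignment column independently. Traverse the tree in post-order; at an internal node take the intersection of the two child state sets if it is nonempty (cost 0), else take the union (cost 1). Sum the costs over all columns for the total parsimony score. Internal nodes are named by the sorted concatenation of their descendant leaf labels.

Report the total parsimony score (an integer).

21

[col 0] VY: children V:{G}, Y:{G} ∩→ {G}; cost 0
[col 0] DVY: children D:{T}, VY:{G} ∪→ {G,T}; cost 1
[col 0] MT: children M:{C}, T:{G} ∪→ {C,G}; cost 1
[col 0] MQT: children MT:{C,G}, Q:{C} ∩→ {C}; cost 0
[col 0] DMQTVY: children DVY:{G,T}, MQT:{C} ∪→ {C,G,T}; cost 1
[col 1] VY: children V:{G}, Y:{C} ∪→ {C,G}; cost 1
[col 1] DVY: children D:{G}, VY:{C,G} ∩→ {G}; cost 0
[col 1] MT: children M:{T}, T:{G} ∪→ {G,T}; cost 1
[col 1] MQT: children MT:{G,T}, Q:{A} ∪→ {A,G,T}; cost 1
[col 1] DMQTVY: children DVY:{G}, MQT:{A,G,T} ∩→ {G}; cost 0
[col 2] VY: children V:{A}, Y:{T} ∪→ {A,T}; cost 1
[col 2] DVY: children D:{T}, VY:{A,T} ∩→ {T}; cost 0
[col 2] MT: children M:{G}, T:{C} ∪→ {C,G}; cost 1
[col 2] MQT: children MT:{C,G}, Q:{A} ∪→ {A,C,G}; cost 1
[col 2] DMQTVY: children DVY:{T}, MQT:{A,C,G} ∪→ {A,C,G,T}; cost 1
[col 3] VY: children V:{C}, Y:{A} ∪→ {A,C}; cost 1
[col 3] DVY: children D:{T}, VY:{A,C} ∪→ {A,C,T}; cost 1
[col 3] MT: children M:{A}, T:{T} ∪→ {A,T}; cost 1
[col 3] MQT: children MT:{A,T}, Q:{T} ∩→ {T}; cost 0
[col 3] DMQTVY: children DVY:{A,C,T}, MQT:{T} ∩→ {T}; cost 0
[col 4] VY: children V:{C}, Y:{A} ∪→ {A,C}; cost 1
[col 4] DVY: children D:{C}, VY:{A,C} ∩→ {C}; cost 0
[col 4] MT: children M:{G}, T:{T} ∪→ {G,T}; cost 1
[col 4] MQT: children MT:{G,T}, Q:{G} ∩→ {G}; cost 0
[col 4] DMQTVY: children DVY:{C}, MQT:{G} ∪→ {C,G}; cost 1
[col 5] VY: children V:{T}, Y:{G} ∪→ {G,T}; cost 1
[col 5] DVY: children D:{T}, VY:{G,T} ∩→ {T}; cost 0
[col 5] MT: children M:{C}, T:{A} ∪→ {A,C}; cost 1
[col 5] MQT: children MT:{A,C}, Q:{A} ∩→ {A}; cost 0
[col 5] DMQTVY: children DVY:{T}, MQT:{A} ∪→ {A,T}; cost 1
[col 6] VY: children V:{T}, Y:{G} ∪→ {G,T}; cost 1
[col 6] DVY: children D:{G}, VY:{G,T} ∩→ {G}; cost 0
[col 6] MT: children M:{T}, T:{T} ∩→ {T}; cost 0
[col 6] MQT: children MT:{T}, Q:{G} ∪→ {G,T}; cost 1
[col 6] DMQTVY: children DVY:{G}, MQT:{G,T} ∩→ {G}; cost 0
per-site changes: [3, 3, 4, 3, 3, 3, 2]; total = 21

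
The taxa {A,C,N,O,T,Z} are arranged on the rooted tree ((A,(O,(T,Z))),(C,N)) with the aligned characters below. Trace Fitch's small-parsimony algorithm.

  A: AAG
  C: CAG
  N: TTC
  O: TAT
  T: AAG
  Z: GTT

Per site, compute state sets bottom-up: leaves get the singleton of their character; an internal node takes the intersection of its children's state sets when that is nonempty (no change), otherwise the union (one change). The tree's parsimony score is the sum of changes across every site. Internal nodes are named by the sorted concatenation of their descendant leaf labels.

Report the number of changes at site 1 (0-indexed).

2

[col 0] TZ: children T:{A}, Z:{G} ∪→ {A,G}; cost 1
[col 0] OTZ: children O:{T}, TZ:{A,G} ∪→ {A,G,T}; cost 1
[col 0] AOTZ: children A:{A}, OTZ:{A,G,T} ∩→ {A}; cost 0
[col 0] CN: children C:{C}, N:{T} ∪→ {C,T}; cost 1
[col 0] ACNOTZ: children AOTZ:{A}, CN:{C,T} ∪→ {A,C,T}; cost 1
[col 1] TZ: children T:{A}, Z:{T} ∪→ {A,T}; cost 1
[col 1] OTZ: children O:{A}, TZ:{A,T} ∩→ {A}; cost 0
[col 1] AOTZ: children A:{A}, OTZ:{A} ∩→ {A}; cost 0
[col 1] CN: children C:{A}, N:{T} ∪→ {A,T}; cost 1
[col 1] ACNOTZ: children AOTZ:{A}, CN:{A,T} ∩→ {A}; cost 0
[col 2] TZ: children T:{G}, Z:{T} ∪→ {G,T}; cost 1
[col 2] OTZ: children O:{T}, TZ:{G,T} ∩→ {T}; cost 0
[col 2] AOTZ: children A:{G}, OTZ:{T} ∪→ {G,T}; cost 1
[col 2] CN: children C:{G}, N:{C} ∪→ {C,G}; cost 1
[col 2] ACNOTZ: children AOTZ:{G,T}, CN:{C,G} ∩→ {G}; cost 0
per-site changes: [4, 2, 3]; total = 9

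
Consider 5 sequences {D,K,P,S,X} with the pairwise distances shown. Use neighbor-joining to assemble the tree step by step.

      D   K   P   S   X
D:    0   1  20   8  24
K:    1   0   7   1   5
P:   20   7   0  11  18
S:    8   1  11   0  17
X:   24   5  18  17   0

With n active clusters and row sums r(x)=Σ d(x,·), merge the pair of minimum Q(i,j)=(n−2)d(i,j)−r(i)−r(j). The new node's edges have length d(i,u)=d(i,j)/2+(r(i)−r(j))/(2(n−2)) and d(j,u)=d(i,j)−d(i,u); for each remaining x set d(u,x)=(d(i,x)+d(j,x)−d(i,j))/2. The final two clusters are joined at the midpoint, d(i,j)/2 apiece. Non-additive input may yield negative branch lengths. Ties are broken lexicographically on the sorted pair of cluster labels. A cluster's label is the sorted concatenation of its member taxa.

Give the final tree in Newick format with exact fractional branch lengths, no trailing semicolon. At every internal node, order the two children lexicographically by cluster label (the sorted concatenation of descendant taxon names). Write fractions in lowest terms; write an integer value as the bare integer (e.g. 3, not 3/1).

((((D:20/3,S:4/3):5/2,K:-11/2):5/2,P:33/4):39/8,X:39/8)

iteration 1: select D,S (d=8, Q=-66); attach at lengths (20/3, 4/3); label the merged cluster DS
  updated: d(DS,K)=-3, d(DS,P)=23/2, d(DS,X)=33/2
iteration 2: select DS,K (d=-3, Q=-40); attach at lengths (5/2, -11/2); label the merged cluster DKS
  updated: d(DKS,P)=43/4, d(DKS,X)=49/4
iteration 3: select DKS,P (d=43/4, Q=-41); attach at lengths (5/2, 33/4); label the merged cluster DKPS
  updated: d(DKPS,X)=39/4
iteration 4: select DKPS,X (d=39/4); attach at lengths (39/8, 39/8); label the merged cluster DKPSX
final tree: ((((D:20/3,S:4/3):5/2,K:-11/2):5/2,P:33/4):39/8,X:39/8)
total length: 51/2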